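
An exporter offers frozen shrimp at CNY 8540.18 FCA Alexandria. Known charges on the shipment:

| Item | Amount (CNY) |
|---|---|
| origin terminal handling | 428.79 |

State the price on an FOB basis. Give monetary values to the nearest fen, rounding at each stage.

From FCA to FOB, the seller additionally bears: origin terminal.
FOB price = 8540.18 + 428.79 = 8968.97

FOB price: CNY 8968.97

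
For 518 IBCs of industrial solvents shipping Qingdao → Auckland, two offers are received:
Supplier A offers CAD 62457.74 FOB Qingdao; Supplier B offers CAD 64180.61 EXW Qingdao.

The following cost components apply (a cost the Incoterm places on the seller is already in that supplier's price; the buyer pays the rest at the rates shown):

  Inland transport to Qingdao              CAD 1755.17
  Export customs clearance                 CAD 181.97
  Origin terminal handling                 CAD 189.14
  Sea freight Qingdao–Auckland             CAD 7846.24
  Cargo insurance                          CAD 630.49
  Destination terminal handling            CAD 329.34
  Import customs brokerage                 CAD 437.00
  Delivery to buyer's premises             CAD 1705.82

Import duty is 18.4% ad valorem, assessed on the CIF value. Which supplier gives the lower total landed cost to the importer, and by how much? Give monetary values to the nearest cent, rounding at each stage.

Supplier A is cheaper by CAD 4557.40

Supplier A (FOB):
CIF value = FOB price + freight + insurance = 62457.74 + 7846.24 + 630.49 = 70934.47
Import duty = 70934.47 × 18.4% = 13051.94
Buyer bears (A): 7846.24 + 630.49 + 329.34 + 437.00 + 1705.82 = 10948.89
Landed cost (A) = invoice 62457.74 + 10948.89 + duty 13051.94 = 86458.57
Supplier B (EXW):
CIF value = EXW price + inland to port + export clearance + origin terminal + freight + insurance = 64180.61 + 1755.17 + 181.97 + 189.14 + 7846.24 + 630.49 = 74783.62
Import duty = 74783.62 × 18.4% = 13760.19
Buyer bears (B): 1755.17 + 181.97 + 189.14 + 7846.24 + 630.49 + 329.34 + 437.00 + 1705.82 = 13075.17
Landed cost (B) = invoice 64180.61 + 13075.17 + duty 13760.19 = 91015.97
Difference = |86458.57 − 91015.97| = 4557.40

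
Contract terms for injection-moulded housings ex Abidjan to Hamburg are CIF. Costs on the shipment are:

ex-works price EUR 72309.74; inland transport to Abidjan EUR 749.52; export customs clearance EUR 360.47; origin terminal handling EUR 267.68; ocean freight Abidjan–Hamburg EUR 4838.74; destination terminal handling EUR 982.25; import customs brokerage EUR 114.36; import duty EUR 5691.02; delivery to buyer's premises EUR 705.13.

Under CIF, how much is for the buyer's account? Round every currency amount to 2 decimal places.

Buyer's account: EUR 7492.76

CIF: the seller pays costs through ocean freight and marine insurance to the destination port.
Seller's account: goods 72309.74 + inland to port 749.52 + export clearance 360.47 + origin terminal 267.68 + freight 4838.74 = 78526.15
Buyer's account: destination terminal 982.25 + brokerage 114.36 + duty 5691.02 + delivery 705.13 = 7492.76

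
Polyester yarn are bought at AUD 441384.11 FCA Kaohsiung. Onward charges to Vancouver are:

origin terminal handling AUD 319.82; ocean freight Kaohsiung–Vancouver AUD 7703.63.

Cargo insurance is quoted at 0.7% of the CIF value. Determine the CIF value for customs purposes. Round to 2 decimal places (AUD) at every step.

Let C be the CIF value. C = FCA price + pre-shipment costs + freight + 0.7% × C
C − 0.7% × C = 441384.11 + 319.82 + 7703.63
0.993 × C = 449407.56
C = 449407.56 / 0.993 = 452575.59
Insurance premium = 0.7% × 452575.59 = 3168.03

CIF value: AUD 452575.59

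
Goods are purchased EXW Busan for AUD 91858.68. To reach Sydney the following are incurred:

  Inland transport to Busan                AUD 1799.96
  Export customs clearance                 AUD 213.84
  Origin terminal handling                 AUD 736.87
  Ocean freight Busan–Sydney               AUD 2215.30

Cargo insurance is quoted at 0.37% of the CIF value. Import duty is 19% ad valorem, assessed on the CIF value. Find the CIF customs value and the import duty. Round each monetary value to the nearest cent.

CIF value: AUD 97184.23; import duty: AUD 18465.00

Let C be the CIF value. C = EXW price + pre-shipment costs + freight + 0.37% × C
C − 0.37% × C = 91858.68 + 1799.96 + 213.84 + 736.87 + 2215.30
0.9963 × C = 96824.65
C = 96824.65 / 0.9963 = 97184.23
Insurance premium = 0.37% × 97184.23 = 359.58
Import duty = 97184.23 × 19% = 18465.00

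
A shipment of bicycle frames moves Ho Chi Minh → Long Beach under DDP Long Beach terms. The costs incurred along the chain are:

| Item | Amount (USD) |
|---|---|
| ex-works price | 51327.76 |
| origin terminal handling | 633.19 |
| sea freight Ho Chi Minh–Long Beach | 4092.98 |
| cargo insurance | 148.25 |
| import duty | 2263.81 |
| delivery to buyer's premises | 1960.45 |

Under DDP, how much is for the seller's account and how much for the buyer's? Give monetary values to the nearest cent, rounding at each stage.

DDP: the seller bears all costs including import duty.
Seller's account: goods 51327.76 + origin terminal 633.19 + freight 4092.98 + insurance 148.25 + duty 2263.81 + delivery 1960.45 = 60426.44
Buyer's account: 0.00

Seller: USD 60426.44; buyer: USD 0.00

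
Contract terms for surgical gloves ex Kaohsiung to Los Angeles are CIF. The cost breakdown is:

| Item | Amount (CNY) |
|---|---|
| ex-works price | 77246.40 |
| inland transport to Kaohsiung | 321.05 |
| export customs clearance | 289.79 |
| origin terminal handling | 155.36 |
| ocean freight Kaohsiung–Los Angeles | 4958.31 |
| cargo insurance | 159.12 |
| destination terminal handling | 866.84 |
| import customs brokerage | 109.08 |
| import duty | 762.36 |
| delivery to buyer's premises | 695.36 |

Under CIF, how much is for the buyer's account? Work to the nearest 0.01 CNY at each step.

Buyer's account: CNY 2433.64

CIF: the seller pays costs through ocean freight and marine insurance to the destination port.
Seller's account: goods 77246.40 + inland to port 321.05 + export clearance 289.79 + origin terminal 155.36 + freight 4958.31 + insurance 159.12 = 83130.03
Buyer's account: destination terminal 866.84 + brokerage 109.08 + duty 762.36 + delivery 695.36 = 2433.64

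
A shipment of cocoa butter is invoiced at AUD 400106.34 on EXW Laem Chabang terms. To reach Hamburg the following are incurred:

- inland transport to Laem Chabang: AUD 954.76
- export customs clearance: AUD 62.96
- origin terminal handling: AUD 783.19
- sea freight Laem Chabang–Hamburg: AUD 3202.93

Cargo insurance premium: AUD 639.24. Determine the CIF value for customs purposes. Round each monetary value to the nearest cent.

CIF value: AUD 405749.42

CIF = EXW price + pre-shipment costs + freight + insurance
CIF = 400106.34 + 954.76 + 62.96 + 783.19 + 3202.93 + 639.24 = 405749.42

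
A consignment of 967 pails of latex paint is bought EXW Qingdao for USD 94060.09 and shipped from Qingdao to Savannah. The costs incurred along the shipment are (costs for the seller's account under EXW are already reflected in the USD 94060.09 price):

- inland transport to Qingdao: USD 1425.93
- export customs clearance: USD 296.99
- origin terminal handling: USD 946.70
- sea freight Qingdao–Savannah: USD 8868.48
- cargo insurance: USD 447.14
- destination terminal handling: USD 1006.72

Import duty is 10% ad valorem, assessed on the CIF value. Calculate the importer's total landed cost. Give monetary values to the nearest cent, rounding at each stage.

Total landed cost: USD 117656.58

EXW: the seller makes goods available at their premises; the buyer bears all onward costs.
CIF value = EXW price + inland to port + export clearance + origin terminal + freight + insurance = 94060.09 + 1425.93 + 296.99 + 946.70 + 8868.48 + 447.14 = 106045.33
Import duty = 106045.33 × 10% = 10604.53
Buyer bears: inland to port 1425.93 + export clearance 296.99 + origin terminal 946.70 + freight 8868.48 + insurance 447.14 + destination terminal 1006.72 + duty 10604.53 = 23596.49
Landed cost = invoice 94060.09 + 23596.49 = 117656.58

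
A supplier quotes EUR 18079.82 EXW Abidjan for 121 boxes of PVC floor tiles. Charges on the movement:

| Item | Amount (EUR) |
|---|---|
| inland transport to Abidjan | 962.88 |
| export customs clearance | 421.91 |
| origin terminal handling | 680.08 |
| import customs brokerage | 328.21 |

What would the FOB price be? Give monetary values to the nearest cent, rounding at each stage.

FOB price: EUR 20144.69

Not relevant to the conversion: brokerage — on the buyer under both terms; not part of either seller's price.
From EXW to FOB, the seller additionally bears: inland to port, export clearance, origin terminal.
FOB price = 18079.82 + 962.88 + 421.91 + 680.08 = 20144.69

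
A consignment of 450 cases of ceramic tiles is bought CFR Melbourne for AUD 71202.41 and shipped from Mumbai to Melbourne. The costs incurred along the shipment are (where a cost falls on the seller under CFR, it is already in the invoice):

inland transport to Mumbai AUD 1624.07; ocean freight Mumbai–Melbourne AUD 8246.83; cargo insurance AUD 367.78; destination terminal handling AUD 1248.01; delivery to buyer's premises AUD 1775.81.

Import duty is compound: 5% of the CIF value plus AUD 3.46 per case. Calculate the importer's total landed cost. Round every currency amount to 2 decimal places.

Total landed cost: AUD 79729.52

CFR: the seller pays costs through ocean freight to the destination port, but not insurance.
Already in the invoice (seller's account under CFR): inland to port, freight — exclude.
CIF value = CFR price + insurance = 71202.41 + 367.78 = 71570.19
Ad valorem component: 71570.19 × 5% = 3578.51
Specific component: 450 × 3.46 = 1557.00
Import duty = 3578.51 + 1557.00 = 5135.51
Buyer bears: insurance 367.78 + destination terminal 1248.01 + delivery 1775.81 + duty 5135.51 = 8527.11
Landed cost = invoice 71202.41 + 8527.11 = 79729.52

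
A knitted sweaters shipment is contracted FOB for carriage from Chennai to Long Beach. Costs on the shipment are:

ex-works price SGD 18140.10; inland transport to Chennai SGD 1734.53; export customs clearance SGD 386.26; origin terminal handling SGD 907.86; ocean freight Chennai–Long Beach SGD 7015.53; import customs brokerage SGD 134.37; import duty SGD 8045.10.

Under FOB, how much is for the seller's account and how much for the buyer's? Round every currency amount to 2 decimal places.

Seller: SGD 21168.75; buyer: SGD 15195.00

FOB: the seller bears costs until goods are on board at the origin port; the buyer bears freight, insurance and all costs thereafter.
Seller's account: goods 18140.10 + inland to port 1734.53 + export clearance 386.26 + origin terminal 907.86 = 21168.75
Buyer's account: freight 7015.53 + brokerage 134.37 + duty 8045.10 = 15195.00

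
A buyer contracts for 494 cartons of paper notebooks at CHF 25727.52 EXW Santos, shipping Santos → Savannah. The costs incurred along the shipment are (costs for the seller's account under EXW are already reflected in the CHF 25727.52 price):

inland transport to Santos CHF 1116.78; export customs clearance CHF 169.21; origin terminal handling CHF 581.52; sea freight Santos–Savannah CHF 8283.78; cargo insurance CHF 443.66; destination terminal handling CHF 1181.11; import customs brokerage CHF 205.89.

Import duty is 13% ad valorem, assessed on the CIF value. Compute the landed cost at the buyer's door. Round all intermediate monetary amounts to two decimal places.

Total landed cost: CHF 42431.39

EXW: the seller makes goods available at their premises; the buyer bears all onward costs.
CIF value = EXW price + inland to port + export clearance + origin terminal + freight + insurance = 25727.52 + 1116.78 + 169.21 + 581.52 + 8283.78 + 443.66 = 36322.47
Import duty = 36322.47 × 13% = 4721.92
Buyer bears: inland to port 1116.78 + export clearance 169.21 + origin terminal 581.52 + freight 8283.78 + insurance 443.66 + destination terminal 1181.11 + brokerage 205.89 + duty 4721.92 = 16703.87
Landed cost = invoice 25727.52 + 16703.87 = 42431.39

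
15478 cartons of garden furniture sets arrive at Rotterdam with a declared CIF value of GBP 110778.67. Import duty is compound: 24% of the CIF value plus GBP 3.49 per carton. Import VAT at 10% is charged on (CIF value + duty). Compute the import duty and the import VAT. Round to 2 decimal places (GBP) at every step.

Import duty: GBP 80605.10; import VAT: GBP 19138.38

Ad valorem component: 110778.67 × 24% = 26586.88
Specific component: 15478 × 3.49 = 54018.22
Import duty = 26586.88 + 54018.22 = 80605.10
VAT base = CIF + duty = 110778.67 + 80605.10 = 191383.77
Import VAT = 191383.77 × 10% = 19138.38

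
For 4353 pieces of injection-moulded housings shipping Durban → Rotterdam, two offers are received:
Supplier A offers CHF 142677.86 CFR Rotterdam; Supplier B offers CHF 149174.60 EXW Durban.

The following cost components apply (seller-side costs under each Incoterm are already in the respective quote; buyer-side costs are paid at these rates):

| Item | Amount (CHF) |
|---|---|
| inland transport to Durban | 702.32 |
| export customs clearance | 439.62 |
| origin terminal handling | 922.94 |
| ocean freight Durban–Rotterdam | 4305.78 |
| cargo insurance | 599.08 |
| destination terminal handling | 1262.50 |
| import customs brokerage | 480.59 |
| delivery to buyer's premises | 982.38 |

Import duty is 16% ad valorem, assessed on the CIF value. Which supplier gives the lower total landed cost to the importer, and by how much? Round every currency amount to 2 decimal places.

Supplier A is cheaper by CHF 14926.18

Supplier A (CFR):
CIF value = CFR price + insurance = 142677.86 + 599.08 = 143276.94
Import duty = 143276.94 × 16% = 22924.31
Buyer bears (A): 599.08 + 1262.50 + 480.59 + 982.38 = 3324.55
Landed cost (A) = invoice 142677.86 + 3324.55 + duty 22924.31 = 168926.72
Supplier B (EXW):
CIF value = EXW price + inland to port + export clearance + origin terminal + freight + insurance = 149174.60 + 702.32 + 439.62 + 922.94 + 4305.78 + 599.08 = 156144.34
Import duty = 156144.34 × 16% = 24983.09
Buyer bears (B): 702.32 + 439.62 + 922.94 + 4305.78 + 599.08 + 1262.50 + 480.59 + 982.38 = 9695.21
Landed cost (B) = invoice 149174.60 + 9695.21 + duty 24983.09 = 183852.90
Difference = |168926.72 − 183852.90| = 14926.18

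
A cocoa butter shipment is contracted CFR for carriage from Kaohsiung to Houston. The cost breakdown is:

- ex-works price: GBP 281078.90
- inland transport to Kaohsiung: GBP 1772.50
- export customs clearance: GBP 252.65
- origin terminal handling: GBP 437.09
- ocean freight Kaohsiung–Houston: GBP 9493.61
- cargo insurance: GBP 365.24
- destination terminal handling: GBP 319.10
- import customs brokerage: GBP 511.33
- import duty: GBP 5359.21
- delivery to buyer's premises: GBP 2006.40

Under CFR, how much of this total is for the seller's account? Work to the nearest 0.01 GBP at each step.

CFR: the seller pays costs through ocean freight to the destination port, but not insurance.
Seller's account: goods 281078.90 + inland to port 1772.50 + export clearance 252.65 + origin terminal 437.09 + freight 9493.61 = 293034.75
Buyer's account: insurance 365.24 + destination terminal 319.10 + brokerage 511.33 + duty 5359.21 + delivery 2006.40 = 8561.28

Seller's account: GBP 293034.75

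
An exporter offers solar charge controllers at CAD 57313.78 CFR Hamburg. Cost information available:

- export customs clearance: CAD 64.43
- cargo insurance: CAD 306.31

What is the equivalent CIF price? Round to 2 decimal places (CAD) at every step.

Not relevant to the conversion: export clearance — on the seller under both CFR and CIF; already in the CFR price and stays in the CIF price.
From CFR to CIF, the seller additionally bears: insurance.
CIF price = 57313.78 + 306.31 = 57620.09

CIF price: CAD 57620.09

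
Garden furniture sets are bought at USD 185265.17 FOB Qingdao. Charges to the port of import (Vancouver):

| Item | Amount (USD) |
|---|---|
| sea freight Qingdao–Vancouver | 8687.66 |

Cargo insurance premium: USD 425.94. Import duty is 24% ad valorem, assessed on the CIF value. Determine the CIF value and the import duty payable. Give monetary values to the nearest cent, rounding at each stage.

CIF = FOB price + freight + insurance
CIF = 185265.17 + 8687.66 + 425.94 = 194378.77
Import duty = 194378.77 × 24% = 46650.90

CIF value: USD 194378.77; import duty: USD 46650.90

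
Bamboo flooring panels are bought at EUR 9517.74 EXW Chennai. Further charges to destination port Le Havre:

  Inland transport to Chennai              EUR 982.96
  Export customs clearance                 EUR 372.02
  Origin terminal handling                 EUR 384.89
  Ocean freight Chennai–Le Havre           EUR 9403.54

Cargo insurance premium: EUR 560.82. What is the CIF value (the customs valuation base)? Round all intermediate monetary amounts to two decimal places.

CIF value: EUR 21221.97

CIF = EXW price + pre-shipment costs + freight + insurance
CIF = 9517.74 + 982.96 + 372.02 + 384.89 + 9403.54 + 560.82 = 21221.97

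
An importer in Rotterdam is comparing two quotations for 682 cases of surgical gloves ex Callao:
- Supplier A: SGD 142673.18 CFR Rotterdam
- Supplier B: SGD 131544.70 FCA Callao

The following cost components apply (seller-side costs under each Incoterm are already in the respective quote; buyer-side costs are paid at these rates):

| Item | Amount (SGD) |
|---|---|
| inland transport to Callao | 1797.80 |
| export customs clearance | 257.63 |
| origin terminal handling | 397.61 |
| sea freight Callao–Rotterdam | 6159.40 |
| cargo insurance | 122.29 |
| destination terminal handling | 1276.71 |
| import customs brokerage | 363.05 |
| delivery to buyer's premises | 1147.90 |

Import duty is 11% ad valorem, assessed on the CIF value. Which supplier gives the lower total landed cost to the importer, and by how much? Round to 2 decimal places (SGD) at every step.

Supplier B is cheaper by SGD 5074.33

Supplier A (CFR):
CIF value = CFR price + insurance = 142673.18 + 122.29 = 142795.47
Import duty = 142795.47 × 11% = 15707.50
Buyer bears (A): 122.29 + 1276.71 + 363.05 + 1147.90 = 2909.95
Landed cost (A) = invoice 142673.18 + 2909.95 + duty 15707.50 = 161290.63
Supplier B (FCA):
CIF value = FCA price + origin terminal + freight + insurance = 131544.70 + 397.61 + 6159.40 + 122.29 = 138224.00
Import duty = 138224.00 × 11% = 15204.64
Buyer bears (B): 397.61 + 6159.40 + 122.29 + 1276.71 + 363.05 + 1147.90 = 9466.96
Landed cost (B) = invoice 131544.70 + 9466.96 + duty 15204.64 = 156216.30
Difference = |161290.63 − 156216.30| = 5074.33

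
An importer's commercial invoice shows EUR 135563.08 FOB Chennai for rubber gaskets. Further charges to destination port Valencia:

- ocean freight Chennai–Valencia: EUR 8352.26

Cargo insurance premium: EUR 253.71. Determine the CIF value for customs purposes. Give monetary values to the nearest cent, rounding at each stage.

CIF = FOB price + freight + insurance
CIF = 135563.08 + 8352.26 + 253.71 = 144169.05

CIF value: EUR 144169.05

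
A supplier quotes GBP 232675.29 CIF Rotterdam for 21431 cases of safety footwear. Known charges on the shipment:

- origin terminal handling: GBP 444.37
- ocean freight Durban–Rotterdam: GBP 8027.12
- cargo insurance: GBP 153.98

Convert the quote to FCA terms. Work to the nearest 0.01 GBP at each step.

FCA price: GBP 224049.82

From CIF to FCA, the seller no longer bears: origin terminal, freight, insurance.
FCA price = 232675.29 − 444.37 − 8027.12 − 153.98 = 224049.82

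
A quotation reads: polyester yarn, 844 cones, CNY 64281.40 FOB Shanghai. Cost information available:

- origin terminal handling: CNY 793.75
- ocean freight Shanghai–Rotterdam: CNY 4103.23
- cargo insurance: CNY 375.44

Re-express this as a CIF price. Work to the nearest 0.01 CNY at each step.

CIF price: CNY 68760.07

Not relevant to the conversion: origin terminal — on the seller under both FOB and CIF; already in the FOB price and stays in the CIF price.
From FOB to CIF, the seller additionally bears: freight, insurance.
CIF price = 64281.40 + 4103.23 + 375.44 = 68760.07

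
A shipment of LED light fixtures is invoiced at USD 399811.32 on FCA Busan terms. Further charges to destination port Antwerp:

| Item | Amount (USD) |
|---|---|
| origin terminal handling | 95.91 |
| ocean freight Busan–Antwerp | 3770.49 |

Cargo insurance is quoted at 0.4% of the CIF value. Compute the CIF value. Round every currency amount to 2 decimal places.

Let C be the CIF value. C = FCA price + pre-shipment costs + freight + 0.4% × C
C − 0.4% × C = 399811.32 + 95.91 + 3770.49
0.996 × C = 403677.72
C = 403677.72 / 0.996 = 405298.92
Insurance premium = 0.4% × 405298.92 = 1621.20

CIF value: USD 405298.92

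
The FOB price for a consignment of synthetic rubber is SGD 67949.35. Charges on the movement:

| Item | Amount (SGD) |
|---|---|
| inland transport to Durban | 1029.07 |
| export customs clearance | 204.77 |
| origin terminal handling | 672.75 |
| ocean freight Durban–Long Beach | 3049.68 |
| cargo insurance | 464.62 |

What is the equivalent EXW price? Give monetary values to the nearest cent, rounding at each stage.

Not relevant to the conversion: insurance, freight — on the buyer under both terms; not part of either seller's price.
From FOB to EXW, the seller no longer bears: inland to port, export clearance, origin terminal.
EXW price = 67949.35 − 1029.07 − 204.77 − 672.75 = 66042.76

EXW price: SGD 66042.76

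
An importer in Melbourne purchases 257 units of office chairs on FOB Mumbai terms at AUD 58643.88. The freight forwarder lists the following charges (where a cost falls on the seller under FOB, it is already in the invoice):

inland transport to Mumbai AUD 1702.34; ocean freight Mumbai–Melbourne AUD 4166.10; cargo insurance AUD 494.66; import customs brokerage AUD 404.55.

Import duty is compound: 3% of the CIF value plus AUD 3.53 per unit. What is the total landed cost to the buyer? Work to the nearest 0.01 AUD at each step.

FOB: the seller bears costs until goods are on board at the origin port; the buyer bears freight, insurance and all costs thereafter.
Already in the invoice (seller's account under FOB): inland to port — exclude.
CIF value = FOB price + freight + insurance = 58643.88 + 4166.10 + 494.66 = 63304.64
Ad valorem component: 63304.64 × 3% = 1899.14
Specific component: 257 × 3.53 = 907.21
Import duty = 1899.14 + 907.21 = 2806.35
Buyer bears: freight 4166.10 + insurance 494.66 + brokerage 404.55 + duty 2806.35 = 7871.66
Landed cost = invoice 58643.88 + 7871.66 = 66515.54

Total landed cost: AUD 66515.54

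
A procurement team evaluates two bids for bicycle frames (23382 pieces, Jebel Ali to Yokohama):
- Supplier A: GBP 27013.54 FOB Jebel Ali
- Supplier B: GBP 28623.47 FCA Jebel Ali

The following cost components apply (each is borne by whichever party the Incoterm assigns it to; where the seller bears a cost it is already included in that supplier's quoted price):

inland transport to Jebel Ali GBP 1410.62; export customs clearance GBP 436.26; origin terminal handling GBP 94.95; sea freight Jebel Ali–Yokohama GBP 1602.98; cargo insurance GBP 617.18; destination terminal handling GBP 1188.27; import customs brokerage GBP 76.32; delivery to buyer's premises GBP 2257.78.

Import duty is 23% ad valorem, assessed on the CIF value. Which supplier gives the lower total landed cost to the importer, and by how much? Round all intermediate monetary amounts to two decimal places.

Supplier A is cheaper by GBP 2097.00

Supplier A (FOB):
CIF value = FOB price + freight + insurance = 27013.54 + 1602.98 + 617.18 = 29233.70
Import duty = 29233.70 × 23% = 6723.75
Buyer bears (A): 1602.98 + 617.18 + 1188.27 + 76.32 + 2257.78 = 5742.53
Landed cost (A) = invoice 27013.54 + 5742.53 + duty 6723.75 = 39479.82
Supplier B (FCA):
CIF value = FCA price + origin terminal + freight + insurance = 28623.47 + 94.95 + 1602.98 + 617.18 = 30938.58
Import duty = 30938.58 × 23% = 7115.87
Buyer bears (B): 94.95 + 1602.98 + 617.18 + 1188.27 + 76.32 + 2257.78 = 5837.48
Landed cost (B) = invoice 28623.47 + 5837.48 + duty 7115.87 = 41576.82
Difference = |39479.82 − 41576.82| = 2097.00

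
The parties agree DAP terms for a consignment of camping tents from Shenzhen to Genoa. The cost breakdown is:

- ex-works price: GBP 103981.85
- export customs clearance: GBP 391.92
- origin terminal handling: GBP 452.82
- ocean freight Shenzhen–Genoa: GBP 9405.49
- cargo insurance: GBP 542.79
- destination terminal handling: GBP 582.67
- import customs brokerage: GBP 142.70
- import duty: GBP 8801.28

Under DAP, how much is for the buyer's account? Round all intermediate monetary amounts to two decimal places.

DAP: the seller bears all costs to the named destination except import duty and clearance.
Seller's account: goods 103981.85 + export clearance 391.92 + origin terminal 452.82 + freight 9405.49 + insurance 542.79 + destination terminal 582.67 = 115357.54
Buyer's account: brokerage 142.70 + duty 8801.28 = 8943.98

Buyer's account: GBP 8943.98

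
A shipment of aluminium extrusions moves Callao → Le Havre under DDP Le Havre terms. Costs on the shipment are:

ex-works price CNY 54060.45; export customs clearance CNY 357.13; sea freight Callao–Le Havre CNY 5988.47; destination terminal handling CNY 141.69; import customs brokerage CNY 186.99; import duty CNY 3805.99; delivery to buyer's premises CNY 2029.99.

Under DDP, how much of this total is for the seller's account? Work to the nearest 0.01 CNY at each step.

Seller's account: CNY 66570.71

DDP: the seller bears all costs including import duty.
Seller's account: goods 54060.45 + export clearance 357.13 + freight 5988.47 + destination terminal 141.69 + brokerage 186.99 + duty 3805.99 + delivery 2029.99 = 66570.71
Buyer's account: 0.00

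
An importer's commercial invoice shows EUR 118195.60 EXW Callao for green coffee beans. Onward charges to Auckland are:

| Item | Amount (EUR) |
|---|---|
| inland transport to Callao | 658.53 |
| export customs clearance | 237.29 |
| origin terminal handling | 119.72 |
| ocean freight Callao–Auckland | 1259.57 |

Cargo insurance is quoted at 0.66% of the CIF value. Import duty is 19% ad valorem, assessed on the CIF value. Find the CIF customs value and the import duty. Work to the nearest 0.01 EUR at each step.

CIF value: EUR 121271.10; import duty: EUR 23041.51

Let C be the CIF value. C = EXW price + pre-shipment costs + freight + 0.66% × C
C − 0.66% × C = 118195.60 + 658.53 + 237.29 + 119.72 + 1259.57
0.9934 × C = 120470.71
C = 120470.71 / 0.9934 = 121271.10
Insurance premium = 0.66% × 121271.10 = 800.39
Import duty = 121271.10 × 19% = 23041.51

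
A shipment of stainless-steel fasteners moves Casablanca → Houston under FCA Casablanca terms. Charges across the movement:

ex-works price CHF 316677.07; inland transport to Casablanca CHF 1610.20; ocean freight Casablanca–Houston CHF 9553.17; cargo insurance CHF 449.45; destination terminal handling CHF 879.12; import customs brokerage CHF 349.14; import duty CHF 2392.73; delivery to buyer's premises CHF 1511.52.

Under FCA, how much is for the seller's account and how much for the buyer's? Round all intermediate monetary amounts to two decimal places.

Seller: CHF 318287.27; buyer: CHF 15135.13

FCA: the seller delivers export-cleared goods to the carrier; the buyer bears costs from that point.
Seller's account: goods 316677.07 + inland to port 1610.20 = 318287.27
Buyer's account: freight 9553.17 + insurance 449.45 + destination terminal 879.12 + brokerage 349.14 + duty 2392.73 + delivery 1511.52 = 15135.13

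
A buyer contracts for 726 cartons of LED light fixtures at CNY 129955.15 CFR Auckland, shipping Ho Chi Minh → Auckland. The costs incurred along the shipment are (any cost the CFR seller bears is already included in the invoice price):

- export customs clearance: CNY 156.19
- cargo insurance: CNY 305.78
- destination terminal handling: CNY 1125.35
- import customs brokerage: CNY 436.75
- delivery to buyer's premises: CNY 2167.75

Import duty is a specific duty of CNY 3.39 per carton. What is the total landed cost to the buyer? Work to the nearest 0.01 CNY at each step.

Total landed cost: CNY 136451.92

CFR: the seller pays costs through ocean freight to the destination port, but not insurance.
Already in the invoice (seller's account under CFR): export clearance — exclude.
CIF value = CFR price + insurance = 129955.15 + 305.78 = 130260.93
Import duty = 726 × 3.39 = 2461.14
Buyer bears: insurance 305.78 + destination terminal 1125.35 + brokerage 436.75 + delivery 2167.75 + duty 2461.14 = 6496.77
Landed cost = invoice 129955.15 + 6496.77 = 136451.92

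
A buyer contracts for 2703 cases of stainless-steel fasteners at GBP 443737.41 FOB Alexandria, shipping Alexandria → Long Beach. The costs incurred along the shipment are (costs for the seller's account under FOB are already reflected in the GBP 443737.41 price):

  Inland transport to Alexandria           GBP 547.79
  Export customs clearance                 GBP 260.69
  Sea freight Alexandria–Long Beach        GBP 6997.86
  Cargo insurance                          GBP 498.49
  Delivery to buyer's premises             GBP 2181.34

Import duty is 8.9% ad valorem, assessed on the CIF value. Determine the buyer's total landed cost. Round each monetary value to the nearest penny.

FOB: the seller bears costs until goods are on board at the origin port; the buyer bears freight, insurance and all costs thereafter.
Already in the invoice (seller's account under FOB): inland to port, export clearance — exclude.
CIF value = FOB price + freight + insurance = 443737.41 + 6997.86 + 498.49 = 451233.76
Import duty = 451233.76 × 8.9% = 40159.80
Buyer bears: freight 6997.86 + insurance 498.49 + delivery 2181.34 + duty 40159.80 = 49837.49
Landed cost = invoice 443737.41 + 49837.49 = 493574.90

Total landed cost: GBP 493574.90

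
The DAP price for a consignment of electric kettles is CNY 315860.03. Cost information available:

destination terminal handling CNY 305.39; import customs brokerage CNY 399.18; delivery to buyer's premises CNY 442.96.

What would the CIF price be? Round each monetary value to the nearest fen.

Not relevant to the conversion: brokerage — on the buyer under both terms; not part of either seller's price.
From DAP to CIF, the seller no longer bears: destination terminal, delivery.
CIF price = 315860.03 − 305.39 − 442.96 = 315111.68

CIF price: CNY 315111.68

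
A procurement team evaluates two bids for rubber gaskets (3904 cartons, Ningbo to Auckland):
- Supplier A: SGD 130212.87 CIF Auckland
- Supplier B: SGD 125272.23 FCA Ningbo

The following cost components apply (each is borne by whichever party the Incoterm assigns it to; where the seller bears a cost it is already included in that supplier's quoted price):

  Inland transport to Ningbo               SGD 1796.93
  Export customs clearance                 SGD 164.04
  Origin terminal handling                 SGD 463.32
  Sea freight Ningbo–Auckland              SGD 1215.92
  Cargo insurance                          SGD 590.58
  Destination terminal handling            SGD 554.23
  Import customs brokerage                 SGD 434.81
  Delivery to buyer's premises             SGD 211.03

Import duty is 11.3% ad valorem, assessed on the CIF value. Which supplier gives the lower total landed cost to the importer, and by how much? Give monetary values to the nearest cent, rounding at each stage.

Supplier B is cheaper by SGD 2972.62

Supplier A (CIF):
The CIF price already equals the CIF value: 130212.87
Import duty = 130212.87 × 11.3% = 14714.05
Buyer bears (A): 554.23 + 434.81 + 211.03 = 1200.07
Landed cost (A) = invoice 130212.87 + 1200.07 + duty 14714.05 = 146126.99
Supplier B (FCA):
CIF value = FCA price + origin terminal + freight + insurance = 125272.23 + 463.32 + 1215.92 + 590.58 = 127542.05
Import duty = 127542.05 × 11.3% = 14412.25
Buyer bears (B): 463.32 + 1215.92 + 590.58 + 554.23 + 434.81 + 211.03 = 3469.89
Landed cost (B) = invoice 125272.23 + 3469.89 + duty 14412.25 = 143154.37
Difference = |146126.99 − 143154.37| = 2972.62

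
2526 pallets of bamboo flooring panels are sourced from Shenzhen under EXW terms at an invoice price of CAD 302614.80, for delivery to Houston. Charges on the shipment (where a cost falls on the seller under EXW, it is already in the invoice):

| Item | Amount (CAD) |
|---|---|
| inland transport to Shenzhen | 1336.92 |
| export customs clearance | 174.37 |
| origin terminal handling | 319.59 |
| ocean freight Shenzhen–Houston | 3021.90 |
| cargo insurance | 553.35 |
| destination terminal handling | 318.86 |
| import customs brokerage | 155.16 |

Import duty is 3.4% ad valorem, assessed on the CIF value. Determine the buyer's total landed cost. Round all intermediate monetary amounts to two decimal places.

EXW: the seller makes goods available at their premises; the buyer bears all onward costs.
CIF value = EXW price + inland to port + export clearance + origin terminal + freight + insurance = 302614.80 + 1336.92 + 174.37 + 319.59 + 3021.90 + 553.35 = 308020.93
Import duty = 308020.93 × 3.4% = 10472.71
Buyer bears: inland to port 1336.92 + export clearance 174.37 + origin terminal 319.59 + freight 3021.90 + insurance 553.35 + destination terminal 318.86 + brokerage 155.16 + duty 10472.71 = 16352.86
Landed cost = invoice 302614.80 + 16352.86 = 318967.66

Total landed cost: CAD 318967.66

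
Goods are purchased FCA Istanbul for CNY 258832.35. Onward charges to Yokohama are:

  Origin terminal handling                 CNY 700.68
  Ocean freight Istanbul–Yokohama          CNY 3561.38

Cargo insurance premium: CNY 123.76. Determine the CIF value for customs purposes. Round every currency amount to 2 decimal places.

CIF = FCA price + pre-shipment costs + freight + insurance
CIF = 258832.35 + 700.68 + 3561.38 + 123.76 = 263218.17

CIF value: CNY 263218.17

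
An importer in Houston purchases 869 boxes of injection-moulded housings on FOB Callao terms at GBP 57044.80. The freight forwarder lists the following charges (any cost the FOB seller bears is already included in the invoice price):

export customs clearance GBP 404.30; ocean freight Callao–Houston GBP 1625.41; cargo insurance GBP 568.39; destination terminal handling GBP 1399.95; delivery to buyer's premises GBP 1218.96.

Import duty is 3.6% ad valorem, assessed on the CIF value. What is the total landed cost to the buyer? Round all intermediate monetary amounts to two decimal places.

Total landed cost: GBP 63990.10

FOB: the seller bears costs until goods are on board at the origin port; the buyer bears freight, insurance and all costs thereafter.
Already in the invoice (seller's account under FOB): export clearance — exclude.
CIF value = FOB price + freight + insurance = 57044.80 + 1625.41 + 568.39 = 59238.60
Import duty = 59238.60 × 3.6% = 2132.59
Buyer bears: freight 1625.41 + insurance 568.39 + destination terminal 1399.95 + delivery 1218.96 + duty 2132.59 = 6945.30
Landed cost = invoice 57044.80 + 6945.30 = 63990.10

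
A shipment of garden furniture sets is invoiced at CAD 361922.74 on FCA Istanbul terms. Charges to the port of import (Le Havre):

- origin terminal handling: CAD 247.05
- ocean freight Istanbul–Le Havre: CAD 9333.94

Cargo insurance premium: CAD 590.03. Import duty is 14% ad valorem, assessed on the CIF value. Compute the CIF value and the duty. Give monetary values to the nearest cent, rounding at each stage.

CIF = FCA price + pre-shipment costs + freight + insurance
CIF = 361922.74 + 247.05 + 9333.94 + 590.03 = 372093.76
Import duty = 372093.76 × 14% = 52093.13

CIF value: CAD 372093.76; import duty: CAD 52093.13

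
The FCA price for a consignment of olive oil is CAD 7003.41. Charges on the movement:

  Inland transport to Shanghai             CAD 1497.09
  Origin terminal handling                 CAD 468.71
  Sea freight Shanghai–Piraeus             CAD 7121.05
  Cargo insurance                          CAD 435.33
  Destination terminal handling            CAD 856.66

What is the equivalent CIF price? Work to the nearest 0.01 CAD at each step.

CIF price: CAD 15028.50

Not relevant to the conversion: inland to port — on the seller under both FCA and CIF; already in the FCA price and stays in the CIF price. destination terminal — on the buyer under both terms; not part of either seller's price.
From FCA to CIF, the seller additionally bears: origin terminal, freight, insurance.
CIF price = 7003.41 + 468.71 + 7121.05 + 435.33 = 15028.50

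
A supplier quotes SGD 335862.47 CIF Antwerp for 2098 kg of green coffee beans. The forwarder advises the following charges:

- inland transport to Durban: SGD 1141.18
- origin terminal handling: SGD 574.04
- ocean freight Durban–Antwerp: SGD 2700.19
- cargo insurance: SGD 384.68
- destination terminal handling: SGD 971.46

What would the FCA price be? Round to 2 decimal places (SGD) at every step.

FCA price: SGD 332203.56

Not relevant to the conversion: inland to port — on the seller under both CIF and FCA; already in the CIF price and stays in the FCA price. destination terminal — on the buyer under both terms; not part of either seller's price.
From CIF to FCA, the seller no longer bears: origin terminal, freight, insurance.
FCA price = 335862.47 − 574.04 − 2700.19 − 384.68 = 332203.56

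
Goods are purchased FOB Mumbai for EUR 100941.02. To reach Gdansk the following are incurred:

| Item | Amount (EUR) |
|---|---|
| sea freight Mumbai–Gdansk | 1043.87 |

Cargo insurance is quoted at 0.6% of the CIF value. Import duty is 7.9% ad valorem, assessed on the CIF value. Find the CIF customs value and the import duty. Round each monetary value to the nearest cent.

Let C be the CIF value. C = FOB price + freight + 0.6% × C
C − 0.6% × C = 100941.02 + 1043.87
0.994 × C = 101984.89
C = 101984.89 / 0.994 = 102600.49
Insurance premium = 0.6% × 102600.49 = 615.60
Import duty = 102600.49 × 7.9% = 8105.44

CIF value: EUR 102600.49; import duty: EUR 8105.44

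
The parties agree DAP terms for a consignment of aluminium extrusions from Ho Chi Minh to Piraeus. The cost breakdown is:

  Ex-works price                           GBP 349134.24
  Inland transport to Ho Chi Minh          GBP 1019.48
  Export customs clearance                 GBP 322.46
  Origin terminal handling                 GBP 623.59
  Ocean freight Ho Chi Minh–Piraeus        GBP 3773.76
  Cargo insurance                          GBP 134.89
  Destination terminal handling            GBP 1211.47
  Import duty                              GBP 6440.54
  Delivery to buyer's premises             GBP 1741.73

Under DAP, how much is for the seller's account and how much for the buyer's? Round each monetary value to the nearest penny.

DAP: the seller bears all costs to the named destination except import duty and clearance.
Seller's account: goods 349134.24 + inland to port 1019.48 + export clearance 322.46 + origin terminal 623.59 + freight 3773.76 + insurance 134.89 + destination terminal 1211.47 + delivery 1741.73 = 357961.62
Buyer's account: duty 6440.54 = 6440.54

Seller: GBP 357961.62; buyer: GBP 6440.54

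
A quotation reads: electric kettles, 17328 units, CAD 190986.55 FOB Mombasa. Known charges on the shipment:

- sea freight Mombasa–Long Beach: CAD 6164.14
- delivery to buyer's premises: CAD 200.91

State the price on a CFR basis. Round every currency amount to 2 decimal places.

CFR price: CAD 197150.69

Not relevant to the conversion: delivery — on the buyer under both terms; not part of either seller's price.
From FOB to CFR, the seller additionally bears: freight.
CFR price = 190986.55 + 6164.14 = 197150.69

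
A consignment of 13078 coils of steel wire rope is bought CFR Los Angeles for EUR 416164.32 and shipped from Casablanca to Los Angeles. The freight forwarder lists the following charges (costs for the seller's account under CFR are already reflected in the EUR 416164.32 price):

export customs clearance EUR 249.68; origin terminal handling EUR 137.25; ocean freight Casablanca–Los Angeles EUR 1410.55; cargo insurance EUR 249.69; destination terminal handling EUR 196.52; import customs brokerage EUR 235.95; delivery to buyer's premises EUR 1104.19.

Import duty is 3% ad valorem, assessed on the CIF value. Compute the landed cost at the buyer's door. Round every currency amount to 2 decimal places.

CFR: the seller pays costs through ocean freight to the destination port, but not insurance.
Already in the invoice (seller's account under CFR): export clearance, origin terminal, freight — exclude.
CIF value = CFR price + insurance = 416164.32 + 249.69 = 416414.01
Import duty = 416414.01 × 3% = 12492.42
Buyer bears: insurance 249.69 + destination terminal 196.52 + brokerage 235.95 + delivery 1104.19 + duty 12492.42 = 14278.77
Landed cost = invoice 416164.32 + 14278.77 = 430443.09

Total landed cost: EUR 430443.09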